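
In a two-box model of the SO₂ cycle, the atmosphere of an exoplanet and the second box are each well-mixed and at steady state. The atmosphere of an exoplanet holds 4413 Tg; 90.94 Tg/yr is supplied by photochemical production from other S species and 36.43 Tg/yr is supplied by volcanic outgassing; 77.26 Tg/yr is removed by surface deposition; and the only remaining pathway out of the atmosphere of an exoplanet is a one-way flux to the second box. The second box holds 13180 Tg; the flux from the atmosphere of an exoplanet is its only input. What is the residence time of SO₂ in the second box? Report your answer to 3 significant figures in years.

263 yr

Balance the atmosphere of an exoplanet: ΣF_in = 90.94 + 36.43 = 127.37 Tg/yr.
Flux to the second box = ΣF_in − (77.26) = 50.110 Tg/yr.
At steady state the output of the second box equals its input, 50.110 Tg/yr.
τ = M / F = 13180 / 50.110 = 263.0 yr.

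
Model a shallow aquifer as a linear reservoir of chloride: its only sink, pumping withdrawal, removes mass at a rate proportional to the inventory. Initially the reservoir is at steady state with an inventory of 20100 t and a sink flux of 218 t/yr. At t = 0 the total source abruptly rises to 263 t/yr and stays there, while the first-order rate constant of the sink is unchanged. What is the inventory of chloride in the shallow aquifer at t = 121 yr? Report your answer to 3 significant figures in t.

Residence time τ = M₀/F₀ = 92.20 yr. The eventual steady state is M_∞ = M₀·(F₁/F₀) = 20100 × 263/218 = 24249 t.
The anomaly ΔM(t) = M(t) − M_∞ decays as ΔM₀·e^(−t/τ) with ΔM₀ = 20100 − 24249 = −4149 t.
At t = 121 yr, e^(−t/τ) = e^(−1.312) = 0.2692, so ΔM = −1117 t and M = 24249 − 1117 = 23132 t.

23100 t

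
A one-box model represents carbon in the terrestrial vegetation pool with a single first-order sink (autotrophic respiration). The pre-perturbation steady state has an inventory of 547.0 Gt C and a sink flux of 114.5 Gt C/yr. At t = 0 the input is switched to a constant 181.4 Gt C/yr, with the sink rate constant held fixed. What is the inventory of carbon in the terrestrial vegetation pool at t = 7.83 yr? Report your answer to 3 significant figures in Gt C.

τ = M₀/F₀ = 547.0/114.5 = 4.777 yr; rate constant k = 1/τ.
New steady state M_∞ = F₁/k = F₁·τ = 181.4 × 4.777 = 866.60 Gt C.
M(t) = M_∞ + (M₀ − M_∞)·e^(−t/τ); t/τ = 7.83/4.777 = 1.639, so e^(−t/τ) = 0.1942.
M(t) = 866.60 − 319.6 × 0.1942 = 804.54 Gt C.

805 Gt C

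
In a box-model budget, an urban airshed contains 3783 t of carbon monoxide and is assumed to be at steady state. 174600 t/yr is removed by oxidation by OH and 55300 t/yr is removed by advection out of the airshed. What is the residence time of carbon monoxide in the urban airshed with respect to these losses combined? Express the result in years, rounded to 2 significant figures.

Total removal = 174600 + 55300 = 229900 t/yr.
τ = M / ΣF_out = 3783 / 229900 = 0.01645 yr.

0.016 yr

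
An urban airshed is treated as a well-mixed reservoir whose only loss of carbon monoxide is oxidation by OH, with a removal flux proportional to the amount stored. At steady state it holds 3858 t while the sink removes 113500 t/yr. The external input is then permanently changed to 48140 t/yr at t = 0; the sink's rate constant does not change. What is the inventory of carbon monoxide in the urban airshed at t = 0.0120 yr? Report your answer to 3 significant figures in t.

3200 t

The sink rate constant is k = F₀/M₀ = 113500/3858 = 29.42 yr⁻¹.
Solving dM/dt = F₁ − kM with M(0) = M₀ gives M(t) = F₁/k + (M₀ − F₁/k)·e^(−kt).
F₁/k = 48140/29.42 = 1636.3 t; kt = 29.42 × 0.0120 = 0.3530, e^(−kt) = 0.7026.
M(0.0120) = 1636.3 + (3858 − 1636.3) × 0.7026 = 1636.3 + 1561 = 3197.2 t.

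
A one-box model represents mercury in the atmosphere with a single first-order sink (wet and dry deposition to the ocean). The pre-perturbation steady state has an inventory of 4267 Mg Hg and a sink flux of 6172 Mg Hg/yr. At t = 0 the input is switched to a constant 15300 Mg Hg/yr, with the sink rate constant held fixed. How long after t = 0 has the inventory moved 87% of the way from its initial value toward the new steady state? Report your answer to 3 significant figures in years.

1.41 yr

τ = M₀/F₀ = 4267/6172 = 0.6913 yr.
The remaining gap fraction is e^(−t/τ); 87% covered ⇒ e^(−t/τ) = 0.130.
t = −τ ln(0.130) = 0.6913 × 2.040 = 1.411 yr.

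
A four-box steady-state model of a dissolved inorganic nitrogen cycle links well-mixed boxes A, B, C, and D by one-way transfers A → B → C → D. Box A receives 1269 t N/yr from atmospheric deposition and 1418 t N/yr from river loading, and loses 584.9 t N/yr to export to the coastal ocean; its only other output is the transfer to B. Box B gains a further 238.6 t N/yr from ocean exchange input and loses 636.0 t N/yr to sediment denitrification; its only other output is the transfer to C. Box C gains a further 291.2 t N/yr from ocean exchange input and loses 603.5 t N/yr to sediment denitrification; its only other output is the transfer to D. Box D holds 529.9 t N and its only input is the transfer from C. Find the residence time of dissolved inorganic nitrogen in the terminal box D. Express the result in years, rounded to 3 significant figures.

Box A: F(A→B) = (1269 + 1418) − 584.9 = 2102.1 t N/yr.
Box B: F(B→C) = (2102.1 + 238.6) − 636.0 = 1704.7 t N/yr.
Box C: F(C→D) = (1704.7 + 291.2) − 603.5 = 1392.4 t N/yr.
Box D throughput = its input = 1392.4 t N/yr; τ = 529.9 / 1392.4 = 0.3806 yr.

0.381 yr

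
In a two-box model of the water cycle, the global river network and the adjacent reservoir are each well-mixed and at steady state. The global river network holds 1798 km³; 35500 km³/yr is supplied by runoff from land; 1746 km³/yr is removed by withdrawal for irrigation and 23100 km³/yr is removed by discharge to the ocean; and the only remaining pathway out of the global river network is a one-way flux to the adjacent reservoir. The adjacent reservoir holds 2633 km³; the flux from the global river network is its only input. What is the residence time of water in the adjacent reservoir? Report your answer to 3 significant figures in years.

0.247 yr

Balance the global river network: ΣF_in = 35500 km³/yr.
Flux to the adjacent reservoir = ΣF_in − (1746 + 23100) = 10654 km³/yr.
At steady state the output of the adjacent reservoir equals its input, 10654 km³/yr.
τ = M / F = 2633 / 10654 = 0.2471 yr.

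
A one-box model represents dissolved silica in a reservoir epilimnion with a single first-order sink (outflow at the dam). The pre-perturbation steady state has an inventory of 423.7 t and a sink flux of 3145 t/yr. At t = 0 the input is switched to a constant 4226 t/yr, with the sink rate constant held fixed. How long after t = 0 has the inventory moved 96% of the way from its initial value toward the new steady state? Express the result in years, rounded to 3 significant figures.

τ = M₀/F₀ = 423.7/3145 = 0.1347 yr.
The remaining gap fraction is e^(−t/τ); 96% covered ⇒ e^(−t/τ) = 0.0400.
t = −τ ln(0.0400) = 0.1347 × 3.219 = 0.4337 yr.

0.434 yr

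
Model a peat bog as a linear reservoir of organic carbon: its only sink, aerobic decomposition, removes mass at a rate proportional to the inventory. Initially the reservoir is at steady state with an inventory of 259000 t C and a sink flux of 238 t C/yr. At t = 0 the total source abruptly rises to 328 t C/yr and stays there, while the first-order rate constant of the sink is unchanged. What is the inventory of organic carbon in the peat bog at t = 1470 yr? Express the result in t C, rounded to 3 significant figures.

τ = M₀/F₀ = 259000/238 = 1088 yr; rate constant k = 1/τ.
New steady state M_∞ = F₁/k = F₁·τ = 328 × 1088 = 356940 t C.
M(t) = M_∞ + (M₀ − M_∞)·e^(−t/τ); t/τ = 1470/1088 = 1.351, so e^(−t/τ) = 0.2590.
M(t) = 356940 − 97940 × 0.2590 = 331570 t C.

332000 t C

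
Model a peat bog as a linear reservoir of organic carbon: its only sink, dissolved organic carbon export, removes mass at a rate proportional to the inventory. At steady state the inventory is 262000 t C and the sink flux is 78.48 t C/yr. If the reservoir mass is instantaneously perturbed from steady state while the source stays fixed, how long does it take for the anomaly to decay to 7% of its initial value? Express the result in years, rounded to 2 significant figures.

8900 yr

For a linear reservoir the anomaly decays as exp(−t/τ) with τ = M/F = 262000/78.48 = 3338 yr.
exp(−t/τ) = 0.07 ⇒ t = −τ ln(0.07) = 3338 × 2.659 = 8878 yr.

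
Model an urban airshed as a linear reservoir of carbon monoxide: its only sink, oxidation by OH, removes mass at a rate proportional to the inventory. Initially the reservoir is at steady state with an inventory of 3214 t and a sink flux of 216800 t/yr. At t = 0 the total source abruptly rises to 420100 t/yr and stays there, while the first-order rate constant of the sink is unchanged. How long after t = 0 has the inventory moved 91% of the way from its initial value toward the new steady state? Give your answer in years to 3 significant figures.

0.0357 yr

τ = M₀/F₀ = 3214/216800 = 0.01482 yr.
The remaining gap fraction is e^(−t/τ); 91% covered ⇒ e^(−t/τ) = 0.0900.
t = −τ ln(0.0900) = 0.01482 × 2.408 = 0.03570 yr.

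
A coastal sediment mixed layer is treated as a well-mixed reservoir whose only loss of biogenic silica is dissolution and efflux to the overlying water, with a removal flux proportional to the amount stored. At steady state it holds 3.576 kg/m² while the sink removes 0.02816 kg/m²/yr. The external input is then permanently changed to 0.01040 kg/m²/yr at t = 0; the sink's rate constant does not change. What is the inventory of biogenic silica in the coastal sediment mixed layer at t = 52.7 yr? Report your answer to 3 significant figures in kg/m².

τ = M₀/F₀ = 3.576/0.02816 = 127.0 yr; rate constant k = 1/τ.
New steady state M_∞ = F₁/k = F₁·τ = 0.01040 × 127.0 = 1.3207 kg/m².
M(t) = M_∞ + (M₀ − M_∞)·e^(−t/τ); t/τ = 52.7/127.0 = 0.4150, so e^(−t/τ) = 0.6603.
M(t) = 1.3207 + 2.255 × 0.6603 = 2.8100 kg/m².

2.81 kg/m²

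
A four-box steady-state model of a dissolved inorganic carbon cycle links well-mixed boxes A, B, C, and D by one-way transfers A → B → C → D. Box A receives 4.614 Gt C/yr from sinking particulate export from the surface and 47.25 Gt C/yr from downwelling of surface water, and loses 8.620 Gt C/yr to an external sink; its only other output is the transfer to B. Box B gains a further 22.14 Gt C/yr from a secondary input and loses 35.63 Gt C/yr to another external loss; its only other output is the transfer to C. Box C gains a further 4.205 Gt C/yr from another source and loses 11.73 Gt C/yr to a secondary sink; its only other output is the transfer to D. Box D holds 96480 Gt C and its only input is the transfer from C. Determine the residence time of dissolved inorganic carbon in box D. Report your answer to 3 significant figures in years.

4340 yr

Box A: F(A→B) = (4.614 + 47.25) − 8.620 = 43.244 Gt C/yr.
Box B: F(B→C) = (43.244 + 22.14) − 35.63 = 29.754 Gt C/yr.
Box C: F(C→D) = (29.754 + 4.205) − 11.73 = 22.229 Gt C/yr.
Box D throughput = its input = 22.229 Gt C/yr; τ = 96480 / 22.229 = 4340 yr.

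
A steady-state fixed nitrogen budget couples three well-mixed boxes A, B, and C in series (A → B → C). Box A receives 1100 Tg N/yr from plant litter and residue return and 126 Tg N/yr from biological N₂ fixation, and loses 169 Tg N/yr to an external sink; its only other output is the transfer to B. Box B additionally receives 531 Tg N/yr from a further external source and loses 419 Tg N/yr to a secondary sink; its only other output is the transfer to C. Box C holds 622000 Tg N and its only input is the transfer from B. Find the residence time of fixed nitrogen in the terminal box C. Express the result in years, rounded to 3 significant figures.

532 yr

Box A: F(A→B) = (1100 + 126) − 169 = 1057.0 Tg N/yr.
Box B: F(B→C) = (1057.0 + 531) − 419 = 1169.0 Tg N/yr.
Box C throughput = its input = 1169.0 Tg N/yr; τ = 622000 / 1169.0 = 532.1 yr.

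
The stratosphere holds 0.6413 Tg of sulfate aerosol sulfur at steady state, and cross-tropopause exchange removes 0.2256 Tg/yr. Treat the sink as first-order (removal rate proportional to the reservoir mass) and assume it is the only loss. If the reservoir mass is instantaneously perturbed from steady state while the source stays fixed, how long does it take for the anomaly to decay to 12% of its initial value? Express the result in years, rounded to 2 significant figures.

For a linear reservoir the anomaly decays as exp(−t/τ) with τ = M/F = 0.6413/0.2256 = 2.843 yr.
exp(−t/τ) = 0.12 ⇒ t = −τ ln(0.12) = 2.843 × 2.120 = 6.027 yr.

6.0 yr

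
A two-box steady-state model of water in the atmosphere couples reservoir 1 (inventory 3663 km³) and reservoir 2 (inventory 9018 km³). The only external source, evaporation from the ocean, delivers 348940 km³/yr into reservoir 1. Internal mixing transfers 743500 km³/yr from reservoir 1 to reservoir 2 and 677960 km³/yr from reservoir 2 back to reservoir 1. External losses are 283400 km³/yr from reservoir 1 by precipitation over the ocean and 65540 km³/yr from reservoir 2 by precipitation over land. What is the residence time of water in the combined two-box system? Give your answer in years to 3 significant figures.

Residence time in the combined system uses the total inventory and the total *external* removal — internal exchanges between the two boxes cancel.
M_total = 3663 + 9018 = 12681 km³.
ΣF_external_out = 283400 + 65540 = 348940 km³/yr.
τ = M_total / ΣF_ext = 12681 / 348940 = 0.03634 yr.

0.0363 yr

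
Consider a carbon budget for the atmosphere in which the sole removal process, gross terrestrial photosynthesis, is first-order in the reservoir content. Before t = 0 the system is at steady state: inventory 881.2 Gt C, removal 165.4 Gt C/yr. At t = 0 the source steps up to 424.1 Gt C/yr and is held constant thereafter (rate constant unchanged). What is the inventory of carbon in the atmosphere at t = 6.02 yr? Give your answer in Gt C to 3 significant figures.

1810 Gt C

The sink rate constant is k = F₀/M₀ = 165.4/881.2 = 0.1877 yr⁻¹.
Solving dM/dt = F₁ − kM with M(0) = M₀ gives M(t) = F₁/k + (M₀ − F₁/k)·e^(−kt).
F₁/k = 424.1/0.1877 = 2259.5 Gt C; kt = 0.1877 × 6.02 = 1.130, e^(−kt) = 0.3231.
M(6.02) = 2259.5 + (881.2 − 2259.5) × 0.3231 = 2259.5 − 445.3 = 1814.2 Gt C.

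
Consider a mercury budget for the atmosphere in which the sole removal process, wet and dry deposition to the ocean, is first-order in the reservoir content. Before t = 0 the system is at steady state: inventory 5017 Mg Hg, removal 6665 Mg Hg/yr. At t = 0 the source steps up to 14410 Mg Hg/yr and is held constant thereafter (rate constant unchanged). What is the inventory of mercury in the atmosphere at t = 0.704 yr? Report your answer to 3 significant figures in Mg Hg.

8560 Mg Hg

τ = M₀/F₀ = 5017/6665 = 0.7527 yr; rate constant k = 1/τ.
New steady state M_∞ = F₁/k = F₁·τ = 14410 × 0.7527 = 10847 Mg Hg.
M(t) = M_∞ + (M₀ − M_∞)·e^(−t/τ); t/τ = 0.704/0.7527 = 0.9353, so e^(−t/τ) = 0.3925.
M(t) = 10847 − 5830 × 0.3925 = 8558.8 Mg Hg.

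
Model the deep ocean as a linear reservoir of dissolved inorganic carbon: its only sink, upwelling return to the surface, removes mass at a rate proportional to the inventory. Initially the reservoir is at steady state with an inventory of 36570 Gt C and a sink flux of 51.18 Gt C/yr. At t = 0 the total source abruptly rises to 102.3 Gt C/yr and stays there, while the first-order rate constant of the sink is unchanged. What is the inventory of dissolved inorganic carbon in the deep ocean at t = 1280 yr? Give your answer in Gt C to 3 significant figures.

67000 Gt C

Residence time τ = M₀/F₀ = 714.5 yr. The eventual steady state is M_∞ = M₀·(F₁/F₀) = 36570 × 102.3/51.18 = 73097 Gt C.
The anomaly ΔM(t) = M(t) − M_∞ decays as ΔM₀·e^(−t/τ) with ΔM₀ = 36570 − 73097 = −36530 Gt C.
At t = 1280 yr, e^(−t/τ) = e^(−1.791) = 0.1667, so ΔM = −6090 Gt C and M = 73097 − 6090 = 67007 Gt C.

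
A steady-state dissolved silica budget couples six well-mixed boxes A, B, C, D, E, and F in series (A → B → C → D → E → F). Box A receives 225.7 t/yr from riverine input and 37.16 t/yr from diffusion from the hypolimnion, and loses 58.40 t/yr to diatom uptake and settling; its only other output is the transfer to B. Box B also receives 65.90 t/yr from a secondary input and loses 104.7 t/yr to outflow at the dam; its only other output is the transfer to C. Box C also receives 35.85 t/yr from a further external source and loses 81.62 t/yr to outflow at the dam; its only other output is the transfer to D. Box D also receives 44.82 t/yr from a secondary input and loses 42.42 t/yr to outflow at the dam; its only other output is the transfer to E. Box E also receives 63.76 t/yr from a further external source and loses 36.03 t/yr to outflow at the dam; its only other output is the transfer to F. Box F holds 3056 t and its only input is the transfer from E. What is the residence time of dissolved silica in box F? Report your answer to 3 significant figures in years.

Box A: F(A→B) = (225.7 + 37.16) − 58.40 = 204.46 t/yr.
Box B: F(B→C) = (204.46 + 65.90) − 104.7 = 165.66 t/yr.
Box C: F(C→D) = (165.66 + 35.85) − 81.62 = 119.89 t/yr.
Box D: F(D→E) = (119.89 + 44.82) − 42.42 = 122.29 t/yr.
Box E: F(E→F) = (122.29 + 63.76) − 36.03 = 150.02 t/yr.
Box F throughput = its input = 150.02 t/yr; τ = 3056 / 150.02 = 20.37 yr.

20.4 yr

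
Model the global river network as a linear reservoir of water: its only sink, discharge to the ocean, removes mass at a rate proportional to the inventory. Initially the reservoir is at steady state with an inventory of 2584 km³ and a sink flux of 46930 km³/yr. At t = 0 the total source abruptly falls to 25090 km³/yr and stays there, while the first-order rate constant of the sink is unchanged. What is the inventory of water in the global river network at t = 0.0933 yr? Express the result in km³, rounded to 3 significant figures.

The sink rate constant is k = F₀/M₀ = 46930/2584 = 18.16 yr⁻¹.
Solving dM/dt = F₁ − kM with M(0) = M₀ gives M(t) = F₁/k + (M₀ − F₁/k)·e^(−kt).
F₁/k = 25090/18.16 = 1381.5 km³; kt = 18.16 × 0.0933 = 1.694, e^(−kt) = 0.1837.
M(0.0933) = 1381.5 + (2584 − 1381.5) × 0.1837 = 1381.5 + 220.9 = 1602.4 km³.

1600 km³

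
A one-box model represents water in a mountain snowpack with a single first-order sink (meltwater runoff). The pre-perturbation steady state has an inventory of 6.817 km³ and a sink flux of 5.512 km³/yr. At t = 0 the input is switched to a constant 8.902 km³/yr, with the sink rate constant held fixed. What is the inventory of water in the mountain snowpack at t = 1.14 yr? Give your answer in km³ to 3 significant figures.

The sink rate constant is k = F₀/M₀ = 5.512/6.817 = 0.8086 yr⁻¹.
Solving dM/dt = F₁ − kM with M(0) = M₀ gives M(t) = F₁/k + (M₀ − F₁/k)·e^(−kt).
F₁/k = 8.902/0.8086 = 11.010 km³; kt = 0.8086 × 1.14 = 0.9218, e^(−kt) = 0.3978.
M(1.14) = 11.010 + (6.817 − 11.010) × 0.3978 = 11.010 − 1.668 = 9.3417 km³.

9.34 km³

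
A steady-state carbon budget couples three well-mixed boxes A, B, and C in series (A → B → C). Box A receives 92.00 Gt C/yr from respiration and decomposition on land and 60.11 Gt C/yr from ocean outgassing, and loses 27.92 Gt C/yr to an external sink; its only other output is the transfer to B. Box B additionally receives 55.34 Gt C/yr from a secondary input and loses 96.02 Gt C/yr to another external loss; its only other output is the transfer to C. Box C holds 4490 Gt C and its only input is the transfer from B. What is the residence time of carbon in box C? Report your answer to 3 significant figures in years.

Box A: F(A→B) = (92.00 + 60.11) − 27.92 = 124.19 Gt C/yr.
Box B: F(B→C) = (124.19 + 55.34) − 96.02 = 83.510 Gt C/yr.
Box C throughput = its input = 83.510 Gt C/yr; τ = 4490 / 83.510 = 53.77 yr.

53.8 yr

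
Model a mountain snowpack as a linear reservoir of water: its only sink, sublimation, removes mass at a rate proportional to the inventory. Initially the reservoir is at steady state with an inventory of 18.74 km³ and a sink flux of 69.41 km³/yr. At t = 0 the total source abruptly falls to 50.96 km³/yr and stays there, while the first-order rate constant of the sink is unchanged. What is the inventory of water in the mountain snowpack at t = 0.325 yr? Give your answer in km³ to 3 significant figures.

15.3 km³

τ = M₀/F₀ = 18.74/69.41 = 0.2700 yr; rate constant k = 1/τ.
New steady state M_∞ = F₁/k = F₁·τ = 50.96 × 0.2700 = 13.759 km³.
M(t) = M_∞ + (M₀ − M_∞)·e^(−t/τ); t/τ = 0.325/0.2700 = 1.204, so e^(−t/τ) = 0.3001.
M(t) = 13.759 + 4.981 × 0.3001 = 15.253 km³.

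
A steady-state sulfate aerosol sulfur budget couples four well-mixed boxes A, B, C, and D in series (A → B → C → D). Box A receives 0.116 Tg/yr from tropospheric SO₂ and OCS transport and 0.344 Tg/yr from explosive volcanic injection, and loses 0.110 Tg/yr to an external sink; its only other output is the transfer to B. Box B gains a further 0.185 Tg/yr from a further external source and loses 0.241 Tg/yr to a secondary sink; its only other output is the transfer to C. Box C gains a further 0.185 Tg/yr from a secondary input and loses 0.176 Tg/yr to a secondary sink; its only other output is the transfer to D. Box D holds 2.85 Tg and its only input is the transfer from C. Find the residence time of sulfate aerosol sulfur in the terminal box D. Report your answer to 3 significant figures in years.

Box A: F(A→B) = (0.116 + 0.344) − 0.110 = 0.35000 Tg/yr.
Box B: F(B→C) = (0.35000 + 0.185) − 0.241 = 0.29400 Tg/yr.
Box C: F(C→D) = (0.29400 + 0.185) − 0.176 = 0.30300 Tg/yr.
Box D throughput = its input = 0.30300 Tg/yr; τ = 2.85 / 0.30300 = 9.406 yr.

9.41 yr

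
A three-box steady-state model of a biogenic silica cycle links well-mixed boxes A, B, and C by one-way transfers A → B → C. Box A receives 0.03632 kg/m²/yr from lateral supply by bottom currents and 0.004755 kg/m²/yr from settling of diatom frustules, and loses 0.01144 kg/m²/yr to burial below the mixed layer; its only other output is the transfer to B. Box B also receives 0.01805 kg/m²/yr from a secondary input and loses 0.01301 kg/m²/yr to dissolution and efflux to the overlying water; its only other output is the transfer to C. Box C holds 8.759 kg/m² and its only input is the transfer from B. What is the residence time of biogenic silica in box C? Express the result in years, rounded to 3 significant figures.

253 yr

Box A: F(A→B) = (0.03632 + 0.004755) − 0.01144 = 0.029635 kg/m²/yr.
Box B: F(B→C) = (0.029635 + 0.01805) − 0.01301 = 0.034675 kg/m²/yr.
Box C throughput = its input = 0.034675 kg/m²/yr; τ = 8.759 / 0.034675 = 252.6 yr.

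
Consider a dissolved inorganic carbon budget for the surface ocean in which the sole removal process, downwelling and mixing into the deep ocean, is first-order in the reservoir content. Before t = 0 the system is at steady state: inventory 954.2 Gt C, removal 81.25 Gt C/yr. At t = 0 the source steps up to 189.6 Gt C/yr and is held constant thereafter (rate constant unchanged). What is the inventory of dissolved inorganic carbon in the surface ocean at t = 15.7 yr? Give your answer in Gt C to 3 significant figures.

1890 Gt C

Residence time τ = M₀/F₀ = 11.74 yr. The eventual steady state is M_∞ = M₀·(F₁/F₀) = 954.2 × 189.6/81.25 = 2226.7 Gt C.
The anomaly ΔM(t) = M(t) − M_∞ decays as ΔM₀·e^(−t/τ) with ΔM₀ = 954.2 − 2226.7 = −1272 Gt C.
At t = 15.7 yr, e^(−t/τ) = e^(−1.337) = 0.2627, so ΔM = −334.2 Gt C and M = 2226.7 − 334.2 = 1892.4 Gt C.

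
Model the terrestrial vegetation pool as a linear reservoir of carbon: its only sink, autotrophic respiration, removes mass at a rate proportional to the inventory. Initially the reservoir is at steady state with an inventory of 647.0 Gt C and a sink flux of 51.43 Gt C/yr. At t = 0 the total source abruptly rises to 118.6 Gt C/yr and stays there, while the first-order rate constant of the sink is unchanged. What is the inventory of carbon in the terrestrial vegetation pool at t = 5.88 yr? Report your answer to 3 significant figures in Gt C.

Residence time τ = M₀/F₀ = 12.58 yr. The eventual steady state is M_∞ = M₀·(F₁/F₀) = 647.0 × 118.6/51.43 = 1492.0 Gt C.
The anomaly ΔM(t) = M(t) − M_∞ decays as ΔM₀·e^(−t/τ) with ΔM₀ = 647.0 − 1492.0 = −845.0 Gt C.
At t = 5.88 yr, e^(−t/τ) = e^(−0.4674) = 0.6266, so ΔM = −529.5 Gt C and M = 1492.0 − 529.5 = 962.50 Gt C.

963 Gt C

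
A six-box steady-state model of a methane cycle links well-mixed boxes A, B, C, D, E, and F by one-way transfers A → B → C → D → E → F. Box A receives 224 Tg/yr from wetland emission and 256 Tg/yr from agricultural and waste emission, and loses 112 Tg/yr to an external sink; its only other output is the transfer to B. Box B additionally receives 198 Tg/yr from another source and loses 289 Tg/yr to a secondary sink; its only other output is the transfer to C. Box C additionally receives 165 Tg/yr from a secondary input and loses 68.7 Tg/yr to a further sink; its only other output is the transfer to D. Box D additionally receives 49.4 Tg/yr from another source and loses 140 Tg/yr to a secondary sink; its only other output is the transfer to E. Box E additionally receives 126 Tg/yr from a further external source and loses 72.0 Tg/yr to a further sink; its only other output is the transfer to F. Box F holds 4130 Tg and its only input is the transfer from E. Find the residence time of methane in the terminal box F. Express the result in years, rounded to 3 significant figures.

Box A: F(A→B) = (224 + 256) − 112 = 368.00 Tg/yr.
Box B: F(B→C) = (368.00 + 198) − 289 = 277.00 Tg/yr.
Box C: F(C→D) = (277.00 + 165) − 68.7 = 373.30 Tg/yr.
Box D: F(D→E) = (373.30 + 49.4) − 140 = 282.70 Tg/yr.
Box E: F(E→F) = (282.70 + 126) − 72.0 = 336.70 Tg/yr.
Box F throughput = its input = 336.70 Tg/yr; τ = 4130 / 336.70 = 12.27 yr.

12.3 yr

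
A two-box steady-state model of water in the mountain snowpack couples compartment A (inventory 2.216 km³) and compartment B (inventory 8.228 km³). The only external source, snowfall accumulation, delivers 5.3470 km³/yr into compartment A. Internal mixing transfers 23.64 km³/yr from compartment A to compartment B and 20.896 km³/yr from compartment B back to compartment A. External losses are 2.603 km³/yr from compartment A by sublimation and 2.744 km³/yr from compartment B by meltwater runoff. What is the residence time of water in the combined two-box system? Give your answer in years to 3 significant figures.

For the system as a whole, the A↔B exchange is internal and contributes nothing to the throughput; only the external sinks remove mass.
M_total = 2.216 + 8.228 = 10.444 km³.
ΣF_external_out = 2.603 + 2.744 = 5.3470 km³/yr.
τ = M_total / ΣF_ext = 10.444 / 5.3470 = 1.953 yr.

1.95 yr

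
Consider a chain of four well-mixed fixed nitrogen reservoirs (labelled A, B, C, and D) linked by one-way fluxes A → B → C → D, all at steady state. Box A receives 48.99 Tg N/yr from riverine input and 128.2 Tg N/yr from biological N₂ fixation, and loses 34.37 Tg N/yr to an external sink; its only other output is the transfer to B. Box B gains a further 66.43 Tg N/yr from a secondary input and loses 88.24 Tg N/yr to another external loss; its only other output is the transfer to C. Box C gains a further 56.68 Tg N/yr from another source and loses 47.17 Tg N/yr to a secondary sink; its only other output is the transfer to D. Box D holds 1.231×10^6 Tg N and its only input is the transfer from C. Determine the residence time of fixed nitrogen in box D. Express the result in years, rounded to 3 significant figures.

9430 yr

Box A: F(A→B) = (48.99 + 128.2) − 34.37 = 142.82 Tg N/yr.
Box B: F(B→C) = (142.82 + 66.43) − 88.24 = 121.01 Tg N/yr.
Box C: F(C→D) = (121.01 + 56.68) − 47.17 = 130.52 Tg N/yr.
Box D throughput = its input = 130.52 Tg N/yr; τ = 1.231×10^6 / 130.52 = 9432 yr.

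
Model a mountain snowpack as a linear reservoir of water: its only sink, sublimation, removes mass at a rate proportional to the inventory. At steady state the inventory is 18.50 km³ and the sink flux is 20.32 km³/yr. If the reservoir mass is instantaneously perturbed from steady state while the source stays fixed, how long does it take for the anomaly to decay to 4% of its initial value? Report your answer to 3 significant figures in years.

For a linear reservoir the anomaly decays as exp(−t/τ) with τ = M/F = 18.50/20.32 = 0.9104 yr.
exp(−t/τ) = 0.04 ⇒ t = −τ ln(0.04) = 0.9104 × 3.219 = 2.931 yr.

2.93 yr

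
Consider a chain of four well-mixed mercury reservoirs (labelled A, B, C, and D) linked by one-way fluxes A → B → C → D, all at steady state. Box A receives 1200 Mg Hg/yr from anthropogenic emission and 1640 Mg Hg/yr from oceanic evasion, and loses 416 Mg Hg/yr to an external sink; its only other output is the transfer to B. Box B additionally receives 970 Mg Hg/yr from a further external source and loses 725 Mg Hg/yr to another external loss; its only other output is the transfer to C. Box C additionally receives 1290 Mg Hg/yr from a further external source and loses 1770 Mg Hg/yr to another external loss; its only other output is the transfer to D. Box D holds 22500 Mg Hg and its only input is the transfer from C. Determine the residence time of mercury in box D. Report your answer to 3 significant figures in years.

Box A: F(A→B) = (1200 + 1640) − 416 = 2424.0 Mg Hg/yr.
Box B: F(B→C) = (2424.0 + 970) − 725 = 2669.0 Mg Hg/yr.
Box C: F(C→D) = (2669.0 + 1290) − 1770 = 2189.0 Mg Hg/yr.
Box D throughput = its input = 2189.0 Mg Hg/yr; τ = 22500 / 2189.0 = 10.28 yr.

10.3 yr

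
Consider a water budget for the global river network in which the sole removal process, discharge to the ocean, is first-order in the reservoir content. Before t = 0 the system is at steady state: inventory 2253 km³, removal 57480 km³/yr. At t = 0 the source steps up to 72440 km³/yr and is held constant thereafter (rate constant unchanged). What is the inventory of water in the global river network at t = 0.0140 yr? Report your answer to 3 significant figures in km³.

τ = M₀/F₀ = 2253/57480 = 0.03920 yr; rate constant k = 1/τ.
New steady state M_∞ = F₁/k = F₁·τ = 72440 × 0.03920 = 2839.4 km³.
M(t) = M_∞ + (M₀ − M_∞)·e^(−t/τ); t/τ = 0.0140/0.03920 = 0.3572, so e^(−t/τ) = 0.6996.
M(t) = 2839.4 − 586.4 × 0.6996 = 2429.1 km³.

2430 km³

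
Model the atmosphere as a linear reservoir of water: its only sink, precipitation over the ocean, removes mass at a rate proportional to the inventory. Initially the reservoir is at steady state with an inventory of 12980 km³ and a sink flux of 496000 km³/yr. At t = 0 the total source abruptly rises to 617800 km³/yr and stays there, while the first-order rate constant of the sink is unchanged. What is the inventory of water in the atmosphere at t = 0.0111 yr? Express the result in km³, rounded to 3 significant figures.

The sink rate constant is k = F₀/M₀ = 496000/12980 = 38.21 yr⁻¹.
Solving dM/dt = F₁ − kM with M(0) = M₀ gives M(t) = F₁/k + (M₀ − F₁/k)·e^(−kt).
F₁/k = 617800/38.21 = 16167 km³; kt = 38.21 × 0.0111 = 0.4242, e^(−kt) = 0.6543.
M(0.0111) = 16167 + (12980 − 16167) × 0.6543 = 16167 − 2086 = 14082 km³.

14100 km³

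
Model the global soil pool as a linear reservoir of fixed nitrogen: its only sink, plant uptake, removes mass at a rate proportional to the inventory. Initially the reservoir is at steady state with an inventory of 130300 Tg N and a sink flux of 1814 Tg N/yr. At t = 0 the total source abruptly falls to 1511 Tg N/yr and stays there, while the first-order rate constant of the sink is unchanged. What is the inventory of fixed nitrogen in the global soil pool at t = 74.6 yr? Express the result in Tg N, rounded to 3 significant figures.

116000 Tg N

Residence time τ = M₀/F₀ = 71.83 yr. The eventual steady state is M_∞ = M₀·(F₁/F₀) = 130300 × 1511/1814 = 108540 Tg N.
The anomaly ΔM(t) = M(t) − M_∞ decays as ΔM₀·e^(−t/τ) with ΔM₀ = 130300 − 108540 = 21760 Tg N.
At t = 74.6 yr, e^(−t/τ) = e^(−1.039) = 0.3540, so ΔM = 7704 Tg N and M = 108540 + 7704 = 116240 Tg N.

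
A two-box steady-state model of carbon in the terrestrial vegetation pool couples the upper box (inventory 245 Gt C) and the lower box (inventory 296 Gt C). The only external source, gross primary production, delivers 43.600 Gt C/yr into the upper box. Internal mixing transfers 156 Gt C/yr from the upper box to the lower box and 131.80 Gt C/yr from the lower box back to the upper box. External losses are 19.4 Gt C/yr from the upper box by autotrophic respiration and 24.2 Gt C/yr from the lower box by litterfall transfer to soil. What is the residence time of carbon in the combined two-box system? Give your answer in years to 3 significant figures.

12.4 yr

For the system as a whole, the A↔B exchange is internal and contributes nothing to the throughput; only the external sinks remove mass.
M_total = 245 + 296 = 541.00 Gt C.
ΣF_external_out = 19.4 + 24.2 = 43.600 Gt C/yr.
τ = M_total / ΣF_ext = 541.00 / 43.600 = 12.41 yr.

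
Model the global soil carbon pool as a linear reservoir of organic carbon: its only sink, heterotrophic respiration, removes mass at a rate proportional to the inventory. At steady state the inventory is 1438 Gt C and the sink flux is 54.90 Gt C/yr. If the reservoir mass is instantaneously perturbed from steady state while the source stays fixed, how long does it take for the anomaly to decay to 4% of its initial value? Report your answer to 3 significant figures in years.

84.3 yr

For a linear reservoir the anomaly decays as exp(−t/τ) with τ = M/F = 1438/54.90 = 26.19 yr.
exp(−t/τ) = 0.04 ⇒ t = −τ ln(0.04) = 26.19 × 3.219 = 84.31 yr.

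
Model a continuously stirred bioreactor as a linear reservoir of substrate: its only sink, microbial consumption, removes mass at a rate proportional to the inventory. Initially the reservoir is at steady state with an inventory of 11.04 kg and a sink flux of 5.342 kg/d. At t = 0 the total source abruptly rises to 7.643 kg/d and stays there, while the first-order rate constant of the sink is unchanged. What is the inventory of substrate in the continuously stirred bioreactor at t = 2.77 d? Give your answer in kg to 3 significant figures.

14.6 kg

The sink rate constant is k = F₀/M₀ = 5.342/11.04 = 0.4839 d⁻¹.
Solving dM/dt = F₁ − kM with M(0) = M₀ gives M(t) = F₁/k + (M₀ − F₁/k)·e^(−kt).
F₁/k = 7.643/0.4839 = 15.795 kg; kt = 0.4839 × 2.77 = 1.340, e^(−kt) = 0.2618.
M(2.77) = 15.795 + (11.04 − 15.795) × 0.2618 = 15.795 − 1.245 = 14.551 kg.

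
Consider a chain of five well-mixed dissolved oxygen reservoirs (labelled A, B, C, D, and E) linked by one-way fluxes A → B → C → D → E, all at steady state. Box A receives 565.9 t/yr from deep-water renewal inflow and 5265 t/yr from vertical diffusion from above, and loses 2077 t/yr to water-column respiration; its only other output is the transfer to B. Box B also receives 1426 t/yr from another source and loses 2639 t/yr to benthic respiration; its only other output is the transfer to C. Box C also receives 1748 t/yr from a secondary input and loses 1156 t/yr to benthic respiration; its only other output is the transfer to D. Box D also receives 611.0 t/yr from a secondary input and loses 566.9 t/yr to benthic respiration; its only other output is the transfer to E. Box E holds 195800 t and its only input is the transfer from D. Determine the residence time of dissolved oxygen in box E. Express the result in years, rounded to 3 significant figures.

Box A: F(A→B) = (565.9 + 5265) − 2077 = 3753.9 t/yr.
Box B: F(B→C) = (3753.9 + 1426) − 2639 = 2540.9 t/yr.
Box C: F(C→D) = (2540.9 + 1748) − 1156 = 3132.9 t/yr.
Box D: F(D→E) = (3132.9 + 611.0) − 566.9 = 3177.0 t/yr.
Box E throughput = its input = 3177.0 t/yr; τ = 195800 / 3177.0 = 61.63 yr.

61.6 yr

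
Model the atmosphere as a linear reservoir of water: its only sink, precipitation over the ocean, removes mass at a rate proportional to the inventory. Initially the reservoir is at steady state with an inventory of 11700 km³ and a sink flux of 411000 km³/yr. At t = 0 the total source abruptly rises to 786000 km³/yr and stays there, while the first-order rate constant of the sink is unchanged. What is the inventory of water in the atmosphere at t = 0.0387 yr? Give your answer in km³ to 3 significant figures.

19600 km³

τ = M₀/F₀ = 11700/411000 = 0.02847 yr; rate constant k = 1/τ.
New steady state M_∞ = F₁/k = F₁·τ = 786000 × 0.02847 = 22375 km³.
M(t) = M_∞ + (M₀ − M_∞)·e^(−t/τ); t/τ = 0.0387/0.02847 = 1.359, so e^(−t/τ) = 0.2568.
M(t) = 22375 − 10680 × 0.2568 = 19634 km³.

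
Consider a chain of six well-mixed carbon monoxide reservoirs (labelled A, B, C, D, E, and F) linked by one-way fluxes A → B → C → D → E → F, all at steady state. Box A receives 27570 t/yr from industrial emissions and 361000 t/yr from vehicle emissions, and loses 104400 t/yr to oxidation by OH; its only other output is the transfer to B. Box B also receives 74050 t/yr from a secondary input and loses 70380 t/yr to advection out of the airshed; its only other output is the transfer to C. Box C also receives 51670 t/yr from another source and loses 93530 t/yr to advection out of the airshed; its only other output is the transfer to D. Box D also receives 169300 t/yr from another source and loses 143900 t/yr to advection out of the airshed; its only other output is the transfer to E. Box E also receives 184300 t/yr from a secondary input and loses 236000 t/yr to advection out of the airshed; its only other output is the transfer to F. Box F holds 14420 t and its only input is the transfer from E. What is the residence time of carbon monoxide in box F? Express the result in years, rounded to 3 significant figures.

Box A: F(A→B) = (27570 + 361000) − 104400 = 284170 t/yr.
Box B: F(B→C) = (284170 + 74050) − 70380 = 287840 t/yr.
Box C: F(C→D) = (287840 + 51670) − 93530 = 245980 t/yr.
Box D: F(D→E) = (245980 + 169300) − 143900 = 271380 t/yr.
Box E: F(E→F) = (271380 + 184300) − 236000 = 219680 t/yr.
Box F throughput = its input = 219680 t/yr; τ = 14420 / 219680 = 0.06564 yr.

0.0656 yr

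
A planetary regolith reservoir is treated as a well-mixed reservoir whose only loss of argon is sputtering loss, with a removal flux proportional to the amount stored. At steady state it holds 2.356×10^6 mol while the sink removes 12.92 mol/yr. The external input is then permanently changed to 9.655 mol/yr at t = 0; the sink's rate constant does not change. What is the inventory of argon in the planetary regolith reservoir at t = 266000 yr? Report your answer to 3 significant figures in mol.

1.90×10^6 mol

Residence time τ = M₀/F₀ = 182400 yr. The eventual steady state is M_∞ = M₀·(F₁/F₀) = 2.356×10^6 × 9.655/12.92 = 1.7606×10^6 mol.
The anomaly ΔM(t) = M(t) − M_∞ decays as ΔM₀·e^(−t/τ) with ΔM₀ = 2.356×10^6 − 1.7606×10^6 = 595400 mol.
At t = 266000 yr, e^(−t/τ) = e^(−1.459) = 0.2325, so ΔM = 138400 mol and M = 1.7606×10^6 + 138400 = 1.8991×10^6 mol.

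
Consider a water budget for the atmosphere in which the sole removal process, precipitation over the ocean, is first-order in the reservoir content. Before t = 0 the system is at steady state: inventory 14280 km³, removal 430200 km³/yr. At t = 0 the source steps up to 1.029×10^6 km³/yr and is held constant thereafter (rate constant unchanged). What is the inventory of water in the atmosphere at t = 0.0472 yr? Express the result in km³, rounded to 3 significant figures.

29400 km³

The sink rate constant is k = F₀/M₀ = 430200/14280 = 30.13 yr⁻¹.
Solving dM/dt = F₁ − kM with M(0) = M₀ gives M(t) = F₁/k + (M₀ − F₁/k)·e^(−kt).
F₁/k = 1.029×10^6/30.13 = 34156 km³; kt = 30.13 × 0.0472 = 1.422, e^(−kt) = 0.2412.
M(0.0472) = 34156 + (14280 − 34156) × 0.2412 = 34156 − 4795 = 29361 km³.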